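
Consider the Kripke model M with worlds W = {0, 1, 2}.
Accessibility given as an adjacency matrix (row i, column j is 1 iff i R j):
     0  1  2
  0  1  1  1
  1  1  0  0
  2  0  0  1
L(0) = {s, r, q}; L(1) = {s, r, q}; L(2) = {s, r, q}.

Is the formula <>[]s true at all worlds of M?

Let φ = <>[]s. Evaluate φ at each world:
  0 (successors {0, 1, 2}): φ is true.
  1 (successors {0}): φ is true.
  2 (successors {2}): φ is true.
For instance, at 1:
  At 1: <>[]s requires []s at some successor in {0}.
    []s holds at 0, so <>[]s is true at 1.
      At 0: []s requires s at every successor {0, 1, 2}.
        At 0: s is true.
        At 1: s is true.
        At 2: s is true.
      So []s is true at 0.

Yes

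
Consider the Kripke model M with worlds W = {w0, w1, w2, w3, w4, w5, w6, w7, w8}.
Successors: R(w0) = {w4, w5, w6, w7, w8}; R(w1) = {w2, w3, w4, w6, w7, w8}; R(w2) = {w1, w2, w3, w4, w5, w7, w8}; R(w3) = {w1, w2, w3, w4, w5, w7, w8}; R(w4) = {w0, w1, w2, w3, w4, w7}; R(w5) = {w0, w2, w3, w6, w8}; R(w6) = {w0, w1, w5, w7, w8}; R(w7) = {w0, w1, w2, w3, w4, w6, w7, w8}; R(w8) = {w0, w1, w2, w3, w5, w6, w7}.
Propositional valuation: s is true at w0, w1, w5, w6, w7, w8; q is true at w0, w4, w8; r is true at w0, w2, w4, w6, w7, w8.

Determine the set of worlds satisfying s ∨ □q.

w0, w1, w5, w6, w7, w8

Let φ = s ∨ □q. Evaluate φ at each world:
  w0 (successors {w4, w5, w6, w7, w8}): φ is true.
  w1 (successors {w2, w3, w4, w6, w7, w8}): φ is true.
  w2 (successors {w1, w2, w3, w4, w5, w7, w8}): φ is false.
  w3 (successors {w1, w2, w3, w4, w5, w7, w8}): φ is false.
  w4 (successors {w0, w1, w2, w3, w4, w7}): φ is false.
  w5 (successors {w0, w2, w3, w6, w8}): φ is true.
  w6 (successors {w0, w1, w5, w7, w8}): φ is true.
  w7 (successors {w0, w1, w2, w3, w4, w6, w7, w8}): φ is true.
  w8 (successors {w0, w1, w2, w3, w5, w6, w7}): φ is true.
For instance, at w3:
  At w3: s is false, □q is false, so s ∨ □q is false.
    At w3: □q requires q at every successor {w1, w2, w3, w4, w5, w7, w8}.
      q fails at w1, so □q is false at w3.
Satisfying worlds: {w0, w1, w5, w6, w7, w8}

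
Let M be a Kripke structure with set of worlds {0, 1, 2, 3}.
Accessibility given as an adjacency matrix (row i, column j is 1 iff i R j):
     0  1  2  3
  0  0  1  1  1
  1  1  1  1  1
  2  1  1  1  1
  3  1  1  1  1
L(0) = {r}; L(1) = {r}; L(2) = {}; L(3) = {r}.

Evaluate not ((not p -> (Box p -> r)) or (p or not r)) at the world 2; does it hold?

No

Recall that Box ψ holds at a world iff ψ holds at every accessible world, and Dia ψ holds iff ψ holds at some accessible world.
At 2: (not p -> (Box p -> r)) or (p or not r) is true, so not ((not p -> (Box p -> r)) or (p or not r)) is false.
  At 2: not p -> (Box p -> r) is true, p or not r is true, so (not p -> (Box p -> r)) or (p or not r) is true.
    At 2: not p is true, Box p -> r is true, so not p -> (Box p -> r) is true.
      At 2: Box p is false, r is false, so Box p -> r is true.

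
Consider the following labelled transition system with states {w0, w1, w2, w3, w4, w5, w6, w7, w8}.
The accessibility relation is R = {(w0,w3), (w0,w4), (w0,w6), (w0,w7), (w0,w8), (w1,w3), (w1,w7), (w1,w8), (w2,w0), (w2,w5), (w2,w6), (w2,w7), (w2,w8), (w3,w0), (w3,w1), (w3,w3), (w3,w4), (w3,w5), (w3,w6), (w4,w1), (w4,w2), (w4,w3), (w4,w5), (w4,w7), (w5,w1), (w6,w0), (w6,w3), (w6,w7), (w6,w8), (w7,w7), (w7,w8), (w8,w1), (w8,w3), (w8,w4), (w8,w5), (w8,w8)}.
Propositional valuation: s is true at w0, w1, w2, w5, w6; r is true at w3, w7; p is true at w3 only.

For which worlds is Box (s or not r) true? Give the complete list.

Recall that Box ψ holds at a world iff ψ holds at every accessible world, and Dia ψ holds iff ψ holds at some accessible world.
Let φ = Box (s or not r). Evaluate φ at each world:
  w0 (successors {w3, w4, w6, w7, w8}): φ is false.
  w1 (successors {w3, w7, w8}): φ is false.
  w2 (successors {w0, w5, w6, w7, w8}): φ is false.
  w3 (successors {w0, w1, w3, w4, w5, w6}): φ is false.
  w4 (successors {w1, w2, w3, w5, w7}): φ is false.
  w5 (successors {w1}): φ is true.
  w6 (successors {w0, w3, w7, w8}): φ is false.
  w7 (successors {w7, w8}): φ is false.
  w8 (successors {w1, w3, w4, w5, w8}): φ is false.
For instance, at w7:
  At w7: Box (s or not r) requires s or not r at every successor {w7, w8}.
    s or not r fails at w7, so Box (s or not r) is false at w7.
Satisfying worlds: {w5}

w5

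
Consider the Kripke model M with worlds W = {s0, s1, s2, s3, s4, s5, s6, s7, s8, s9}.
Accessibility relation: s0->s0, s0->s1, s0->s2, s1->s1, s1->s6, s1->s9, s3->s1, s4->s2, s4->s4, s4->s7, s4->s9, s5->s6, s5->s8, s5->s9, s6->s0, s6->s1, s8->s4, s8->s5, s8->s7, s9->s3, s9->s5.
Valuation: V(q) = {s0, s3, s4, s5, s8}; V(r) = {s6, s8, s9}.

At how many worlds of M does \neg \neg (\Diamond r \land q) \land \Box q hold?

Let φ = \neg \neg (\Diamond r \land q) \land \Box q. Evaluate φ at each world:
  s0 (successors {s0, s1, s2}): φ is false.
  s1 (successors {s1, s6, s9}): φ is false.
  s2 (successors ∅): φ is false.
  s3 (successors {s1}): φ is false.
  s4 (successors {s2, s4, s7, s9}): φ is false.
  s5 (successors {s6, s8, s9}): φ is false.
  s6 (successors {s0, s1}): φ is false.
  s7 (successors ∅): φ is false.
  s8 (successors {s4, s5, s7}): φ is false.
  s9 (successors {s3, s5}): φ is false.
For instance, at s8:
  At s8: \neg \neg (\Diamond r \land q) is false, \Box q is false, so \neg \neg (\Diamond r \land q) \land \Box q is false.
    At s8: \neg (\Diamond r \land q) is true, so \neg \neg (\Diamond r \land q) is false.
      At s8: \Diamond r \land q is false, so \neg (\Diamond r \land q) is true.
    At s8: \Box q requires q at every successor {s4, s5, s7}.
      q fails at s7, so \Box q is false at s8.
Satisfying worlds: none.

0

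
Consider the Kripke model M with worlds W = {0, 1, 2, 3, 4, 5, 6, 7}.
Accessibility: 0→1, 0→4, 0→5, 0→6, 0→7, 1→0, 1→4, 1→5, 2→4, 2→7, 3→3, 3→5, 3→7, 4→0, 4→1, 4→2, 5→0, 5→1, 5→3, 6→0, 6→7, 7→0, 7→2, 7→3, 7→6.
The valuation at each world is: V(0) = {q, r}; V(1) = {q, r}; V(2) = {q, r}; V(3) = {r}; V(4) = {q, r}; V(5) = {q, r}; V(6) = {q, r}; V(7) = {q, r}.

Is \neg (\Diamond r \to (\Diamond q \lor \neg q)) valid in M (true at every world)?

No

Recall that \Diamond ψ holds at a world iff ψ holds at some accessible world.
Let φ = \neg (\Diamond r \to (\Diamond q \lor \neg q)). Evaluate φ at each world:
  0 (successors {1, 4, 5, 6, 7}): φ is false.
  1 (successors {0, 4, 5}): φ is false.
  2 (successors {4, 7}): φ is false.
  3 (successors {3, 5, 7}): φ is false.
  4 (successors {0, 1, 2}): φ is false.
  5 (successors {0, 1, 3}): φ is false.
  6 (successors {0, 7}): φ is false.
  7 (successors {0, 2, 3, 6}): φ is false.
Detail at 0 (counterexample):
  At 0: \Diamond r \to (\Diamond q \lor \neg q) is true, so \neg (\Diamond r \to (\Diamond q \lor \neg q)) is false.
    At 0: \Diamond r is true, \Diamond q \lor \neg q is true, so \Diamond r \to (\Diamond q \lor \neg q) is true.
      At 0: \Diamond r requires r at some successor in {1, 4, 5, 6, 7}.
        r holds at 1, so \Diamond r is true at 0.
      At 0: \Diamond q is true, \neg q is false, so \Diamond q \lor \neg q is true.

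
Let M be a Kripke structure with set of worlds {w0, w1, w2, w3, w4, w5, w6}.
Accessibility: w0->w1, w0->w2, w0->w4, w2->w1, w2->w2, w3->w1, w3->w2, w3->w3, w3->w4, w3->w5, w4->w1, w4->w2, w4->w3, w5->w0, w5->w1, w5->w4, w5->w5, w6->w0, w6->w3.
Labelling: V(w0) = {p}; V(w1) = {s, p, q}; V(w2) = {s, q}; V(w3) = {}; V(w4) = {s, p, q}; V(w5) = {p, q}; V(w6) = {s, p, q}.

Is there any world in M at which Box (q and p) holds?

Let φ = Box (q and p). Evaluate φ at each world:
  w0 (successors {w1, w2, w4}): φ is false.
  w1 (successors ∅): φ is true.
  w2 (successors {w1, w2}): φ is false.
  w3 (successors {w1, w2, w3, w4, w5}): φ is false.
  w4 (successors {w1, w2, w3}): φ is false.
  w5 (successors {w0, w1, w4, w5}): φ is false.
  w6 (successors {w0, w3}): φ is false.
Detail at w1 (witness):
  At w1: no accessible worlds, so Box (q and p) holds vacuously.

Yes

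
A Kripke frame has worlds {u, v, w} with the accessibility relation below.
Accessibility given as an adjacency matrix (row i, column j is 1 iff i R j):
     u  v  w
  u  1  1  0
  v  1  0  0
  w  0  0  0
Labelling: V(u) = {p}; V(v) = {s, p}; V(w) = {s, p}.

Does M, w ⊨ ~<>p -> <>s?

At w: ~<>p is true, <>s is false, so ~<>p -> <>s is false.
  At w: <>p is false, so ~<>p is true.
    At w: no accessible worlds, so <>p is false.
  At w: no accessible worlds, so <>s is false.

No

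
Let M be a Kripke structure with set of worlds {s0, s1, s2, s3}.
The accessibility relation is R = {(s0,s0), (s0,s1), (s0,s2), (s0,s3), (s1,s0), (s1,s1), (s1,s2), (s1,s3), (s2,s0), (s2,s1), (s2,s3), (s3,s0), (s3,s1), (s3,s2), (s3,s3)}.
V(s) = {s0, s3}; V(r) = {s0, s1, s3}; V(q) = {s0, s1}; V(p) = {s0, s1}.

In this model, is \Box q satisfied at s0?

At s0: \Box q requires q at every successor {s0, s1, s2, s3}.
  q fails at s2, so \Box q is false at s0.

No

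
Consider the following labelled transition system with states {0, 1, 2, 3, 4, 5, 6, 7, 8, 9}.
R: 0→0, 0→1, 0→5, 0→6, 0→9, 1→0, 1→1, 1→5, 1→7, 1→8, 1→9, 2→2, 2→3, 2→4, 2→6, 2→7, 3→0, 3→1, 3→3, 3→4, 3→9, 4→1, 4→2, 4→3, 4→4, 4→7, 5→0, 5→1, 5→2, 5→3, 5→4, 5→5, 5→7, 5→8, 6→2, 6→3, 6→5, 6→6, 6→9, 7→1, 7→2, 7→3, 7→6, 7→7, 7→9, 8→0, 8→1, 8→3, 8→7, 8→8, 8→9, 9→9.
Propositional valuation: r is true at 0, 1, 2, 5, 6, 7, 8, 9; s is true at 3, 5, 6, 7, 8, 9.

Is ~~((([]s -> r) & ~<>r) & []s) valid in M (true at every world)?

No

Let φ = ~~((([]s -> r) & ~<>r) & []s). Evaluate φ at each world:
  0 (successors {0, 1, 5, 6, 9}): φ is false.
  1 (successors {0, 1, 5, 7, 8, 9}): φ is false.
  2 (successors {2, 3, 4, 6, 7}): φ is false.
  3 (successors {0, 1, 3, 4, 9}): φ is false.
  4 (successors {1, 2, 3, 4, 7}): φ is false.
  5 (successors {0, 1, 2, 3, 4, 5, 7, 8}): φ is false.
  6 (successors {2, 3, 5, 6, 9}): φ is false.
  7 (successors {1, 2, 3, 6, 7, 9}): φ is false.
  8 (successors {0, 1, 3, 7, 8, 9}): φ is false.
  9 (successors {9}): φ is false.
Detail at 0 (counterexample):
  At 0: ~((([]s -> r) & ~<>r) & []s) is true, so ~~((([]s -> r) & ~<>r) & []s) is false.
    At 0: (([]s -> r) & ~<>r) & []s is false, so ~((([]s -> r) & ~<>r) & []s) is true.
      At 0: ([]s -> r) & ~<>r is false, []s is false, so (([]s -> r) & ~<>r) & []s is false.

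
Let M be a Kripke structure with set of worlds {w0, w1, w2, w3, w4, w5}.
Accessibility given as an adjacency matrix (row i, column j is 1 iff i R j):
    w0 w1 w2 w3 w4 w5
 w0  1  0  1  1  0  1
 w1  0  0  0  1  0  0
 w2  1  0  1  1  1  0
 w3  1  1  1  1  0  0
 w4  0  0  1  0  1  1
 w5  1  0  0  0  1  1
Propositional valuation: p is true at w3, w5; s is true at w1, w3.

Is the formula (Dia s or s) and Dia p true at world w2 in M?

At w2: Dia s or s is true, Dia p is true, so (Dia s or s) and Dia p is true.
  At w2: Dia s is true, s is false, so Dia s or s is true.
    At w2: Dia s requires s at some successor in {w0, w2, w3, w4}.
      s holds at w3, so Dia s is true at w2.
  At w2: Dia p requires p at some successor in {w0, w2, w3, w4}.
    p holds at w3, so Dia p is true at w2.

Yes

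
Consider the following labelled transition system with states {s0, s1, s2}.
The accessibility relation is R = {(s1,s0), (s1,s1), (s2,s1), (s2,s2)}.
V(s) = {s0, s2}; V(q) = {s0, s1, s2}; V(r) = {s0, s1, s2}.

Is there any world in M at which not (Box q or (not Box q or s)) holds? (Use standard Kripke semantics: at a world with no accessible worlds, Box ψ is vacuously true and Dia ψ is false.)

No

Let φ = not (Box q or (not Box q or s)). Evaluate φ at each world:
  s0 (successors ∅): φ is false.
  s1 (successors {s0, s1}): φ is false.
  s2 (successors {s1, s2}): φ is false.
For instance, at s1:
  At s1: Box q or (not Box q or s) is true, so not (Box q or (not Box q or s)) is false.
    At s1: Box q is true, not Box q or s is false, so Box q or (not Box q or s) is true.
      At s1: Box q requires q at every successor {s0, s1}.
        At s0: q is true.
        At s1: q is true.
      So Box q is true at s1.
      At s1: not Box q is false, s is false, so not Box q or s is false.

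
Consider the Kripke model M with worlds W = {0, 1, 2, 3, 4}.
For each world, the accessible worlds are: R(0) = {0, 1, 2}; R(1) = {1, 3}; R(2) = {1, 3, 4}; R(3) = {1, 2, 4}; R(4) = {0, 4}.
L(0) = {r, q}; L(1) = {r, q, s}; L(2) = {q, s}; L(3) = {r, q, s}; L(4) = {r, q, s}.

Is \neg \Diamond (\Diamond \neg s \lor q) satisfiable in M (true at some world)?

No

Recall that \Diamond ψ holds at a world iff ψ holds at some accessible world.
Let φ = \neg \Diamond (\Diamond \neg s \lor q). Evaluate φ at each world:
  0 (successors {0, 1, 2}): φ is false.
  1 (successors {1, 3}): φ is false.
  2 (successors {1, 3, 4}): φ is false.
  3 (successors {1, 2, 4}): φ is false.
  4 (successors {0, 4}): φ is false.
For instance, at 2:
  At 2: \Diamond (\Diamond \neg s \lor q) is true, so \neg \Diamond (\Diamond \neg s \lor q) is false.
    At 2: \Diamond (\Diamond \neg s \lor q) requires \Diamond \neg s \lor q at some successor in {1, 3, 4}.
      \Diamond \neg s \lor q holds at 1, so \Diamond (\Diamond \neg s \lor q) is true at 2.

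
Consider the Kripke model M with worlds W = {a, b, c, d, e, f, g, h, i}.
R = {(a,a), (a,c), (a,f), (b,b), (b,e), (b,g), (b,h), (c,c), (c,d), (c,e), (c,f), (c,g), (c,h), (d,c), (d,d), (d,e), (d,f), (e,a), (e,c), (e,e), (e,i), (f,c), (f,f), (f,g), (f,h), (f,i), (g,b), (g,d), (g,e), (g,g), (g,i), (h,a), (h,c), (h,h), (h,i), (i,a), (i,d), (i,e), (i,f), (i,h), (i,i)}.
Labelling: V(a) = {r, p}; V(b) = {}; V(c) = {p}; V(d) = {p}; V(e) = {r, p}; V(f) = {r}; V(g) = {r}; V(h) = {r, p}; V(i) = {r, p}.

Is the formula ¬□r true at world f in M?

At f: □r is false, so ¬□r is true.
  At f: □r requires r at every successor {c, f, g, h, i}.
    r fails at c, so □r is false at f.

Yes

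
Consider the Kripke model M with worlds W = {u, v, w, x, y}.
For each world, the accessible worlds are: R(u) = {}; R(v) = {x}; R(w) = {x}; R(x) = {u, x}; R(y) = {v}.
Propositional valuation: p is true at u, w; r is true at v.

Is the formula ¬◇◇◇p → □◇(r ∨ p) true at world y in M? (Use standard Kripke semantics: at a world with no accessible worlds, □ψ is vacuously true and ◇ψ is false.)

Yes

At y: ¬◇◇◇p is false, □◇(r ∨ p) is false, so ¬◇◇◇p → □◇(r ∨ p) is true.
  At y: ◇◇◇p is true, so ¬◇◇◇p is false.
    At y: ◇◇◇p requires ◇◇p at some successor in {v}.
      ◇◇p holds at v, so ◇◇◇p is true at y.
  At y: □◇(r ∨ p) requires ◇(r ∨ p) at every successor {v}.
    ◇(r ∨ p) fails at v, so □◇(r ∨ p) is false at y.
      At v: ◇(r ∨ p) requires r ∨ p at some successor in {x}.
        At x: r ∨ p is false.
      So ◇(r ∨ p) is false at v.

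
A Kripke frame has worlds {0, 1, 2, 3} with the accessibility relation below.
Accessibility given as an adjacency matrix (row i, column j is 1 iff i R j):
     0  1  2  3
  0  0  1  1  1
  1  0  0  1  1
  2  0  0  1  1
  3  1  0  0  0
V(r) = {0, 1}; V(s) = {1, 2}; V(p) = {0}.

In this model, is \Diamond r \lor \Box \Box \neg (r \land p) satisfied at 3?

Yes

At 3: \Diamond r is true, \Box \Box \neg (r \land p) is true, so \Diamond r \lor \Box \Box \neg (r \land p) is true.
  At 3: \Diamond r requires r at some successor in {0}.
    r holds at 0, so \Diamond r is true at 3.
  At 3: \Box \Box \neg (r \land p) requires \Box \neg (r \land p) at every successor {0}.
      At 0: \Box \neg (r \land p) requires \neg (r \land p) at every successor {1, 2, 3}.
        At 1: \neg (r \land p) is true.
        At 2: \neg (r \land p) is true.
        At 3: \neg (r \land p) is true.
      So \Box \neg (r \land p) is true at 0.
  So \Box \Box \neg (r \land p) is true at 3.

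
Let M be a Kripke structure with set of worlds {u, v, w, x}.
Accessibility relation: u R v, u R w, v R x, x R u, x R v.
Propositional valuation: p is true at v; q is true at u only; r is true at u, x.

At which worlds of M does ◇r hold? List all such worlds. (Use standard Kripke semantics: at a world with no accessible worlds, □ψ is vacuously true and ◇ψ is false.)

v, x

Let φ = ◇r. Evaluate φ at each world:
  u (successors {v, w}): φ is false.
  v (successors {x}): φ is true.
  w (successors ∅): φ is false.
  x (successors {u, v}): φ is true.
For instance, at v:
  At v: ◇r requires r at some successor in {x}.
    r holds at x, so ◇r is true at v.
Satisfying worlds: {v, x}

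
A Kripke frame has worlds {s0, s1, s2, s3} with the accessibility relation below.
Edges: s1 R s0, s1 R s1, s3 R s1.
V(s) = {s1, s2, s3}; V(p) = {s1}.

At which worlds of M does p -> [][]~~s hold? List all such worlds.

s0, s2, s3

Recall that []ψ holds at a world iff ψ holds at every accessible world, and <>ψ holds iff ψ holds at some accessible world.
Let φ = p -> [][]~~s. Evaluate φ at each world:
  s0 (successors ∅): φ is true.
  s1 (successors {s0, s1}): φ is false.
  s2 (successors ∅): φ is true.
  s3 (successors {s1}): φ is true.
For instance, at s1:
  At s1: p is true, [][]~~s is false, so p -> [][]~~s is false.
    At s1: [][]~~s requires []~~s at every successor {s0, s1}.
      []~~s fails at s1, so [][]~~s is false at s1.
Satisfying worlds: {s0, s2, s3}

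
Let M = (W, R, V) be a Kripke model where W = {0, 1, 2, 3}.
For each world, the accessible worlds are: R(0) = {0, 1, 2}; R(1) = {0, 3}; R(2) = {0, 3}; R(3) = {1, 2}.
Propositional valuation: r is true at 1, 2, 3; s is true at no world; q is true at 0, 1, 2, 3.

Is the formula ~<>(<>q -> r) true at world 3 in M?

No

Recall that <>ψ holds at a world iff ψ holds at some accessible world.
At 3: <>(<>q -> r) is true, so ~<>(<>q -> r) is false.
  At 3: <>(<>q -> r) requires <>q -> r at some successor in {1, 2}.
    <>q -> r holds at 1, so <>(<>q -> r) is true at 3.
      At 1: <>q is true, r is true, so <>q -> r is true.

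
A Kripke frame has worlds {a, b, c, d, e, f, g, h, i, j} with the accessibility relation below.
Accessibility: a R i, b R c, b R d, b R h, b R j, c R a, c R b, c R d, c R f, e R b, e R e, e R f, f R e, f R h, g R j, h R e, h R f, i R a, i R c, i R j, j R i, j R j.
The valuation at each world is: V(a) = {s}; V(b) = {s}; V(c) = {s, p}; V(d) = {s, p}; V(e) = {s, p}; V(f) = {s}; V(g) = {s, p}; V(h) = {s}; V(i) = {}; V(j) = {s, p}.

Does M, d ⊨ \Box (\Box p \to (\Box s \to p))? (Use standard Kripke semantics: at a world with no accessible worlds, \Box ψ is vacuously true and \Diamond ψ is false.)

At d: no accessible worlds, so \Box (\Box p \to (\Box s \to p)) holds vacuously.

Yes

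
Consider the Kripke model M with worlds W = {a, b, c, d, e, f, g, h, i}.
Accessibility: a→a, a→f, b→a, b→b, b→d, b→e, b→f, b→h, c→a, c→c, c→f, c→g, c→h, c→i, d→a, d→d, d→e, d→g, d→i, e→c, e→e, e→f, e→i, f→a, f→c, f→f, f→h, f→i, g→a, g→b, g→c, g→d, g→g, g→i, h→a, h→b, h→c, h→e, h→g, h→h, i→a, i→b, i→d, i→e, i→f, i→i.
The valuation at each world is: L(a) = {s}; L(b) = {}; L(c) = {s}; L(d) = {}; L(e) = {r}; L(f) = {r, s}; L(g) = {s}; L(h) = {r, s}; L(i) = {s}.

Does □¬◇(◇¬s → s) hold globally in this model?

Let φ = □¬◇(◇¬s → s). Evaluate φ at each world:
  a (successors {a, f}): φ is false.
  b (successors {a, b, d, e, f, h}): φ is false.
  c (successors {a, c, f, g, h, i}): φ is false.
  d (successors {a, d, e, g, i}): φ is false.
  e (successors {c, e, f, i}): φ is false.
  f (successors {a, c, f, h, i}): φ is false.
  g (successors {a, b, c, d, g, i}): φ is false.
  h (successors {a, b, c, e, g, h}): φ is false.
  i (successors {a, b, d, e, f, i}): φ is false.
Detail at a (counterexample):
  At a: □¬◇(◇¬s → s) requires ¬◇(◇¬s → s) at every successor {a, f}.
    ¬◇(◇¬s → s) fails at a, so □¬◇(◇¬s → s) is false at a.
      At a: ◇(◇¬s → s) is true, so ¬◇(◇¬s → s) is false.

No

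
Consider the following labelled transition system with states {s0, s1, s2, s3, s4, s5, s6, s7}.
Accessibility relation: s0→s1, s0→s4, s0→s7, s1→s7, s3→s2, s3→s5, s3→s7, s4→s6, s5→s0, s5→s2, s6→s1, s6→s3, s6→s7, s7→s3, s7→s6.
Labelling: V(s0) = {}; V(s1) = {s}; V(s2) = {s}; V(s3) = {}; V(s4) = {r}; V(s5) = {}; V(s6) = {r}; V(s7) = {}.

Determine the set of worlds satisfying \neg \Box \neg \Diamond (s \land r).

none

Let φ = \neg \Box \neg \Diamond (s \land r). Evaluate φ at each world:
  s0 (successors {s1, s4, s7}): φ is false.
  s1 (successors {s7}): φ is false.
  s2 (successors ∅): φ is false.
  s3 (successors {s2, s5, s7}): φ is false.
  s4 (successors {s6}): φ is false.
  s5 (successors {s0, s2}): φ is false.
  s6 (successors {s1, s3, s7}): φ is false.
  s7 (successors {s3, s6}): φ is false.
For instance, at s6:
  At s6: \Box \neg \Diamond (s \land r) is true, so \neg \Box \neg \Diamond (s \land r) is false.
    At s6: \Box \neg \Diamond (s \land r) requires \neg \Diamond (s \land r) at every successor {s1, s3, s7}.
      At s1: \neg \Diamond (s \land r) is true.
      At s3: \neg \Diamond (s \land r) is true.
      At s7: \neg \Diamond (s \land r) is true.
    So \Box \neg \Diamond (s \land r) is true at s6.
Satisfying worlds: none.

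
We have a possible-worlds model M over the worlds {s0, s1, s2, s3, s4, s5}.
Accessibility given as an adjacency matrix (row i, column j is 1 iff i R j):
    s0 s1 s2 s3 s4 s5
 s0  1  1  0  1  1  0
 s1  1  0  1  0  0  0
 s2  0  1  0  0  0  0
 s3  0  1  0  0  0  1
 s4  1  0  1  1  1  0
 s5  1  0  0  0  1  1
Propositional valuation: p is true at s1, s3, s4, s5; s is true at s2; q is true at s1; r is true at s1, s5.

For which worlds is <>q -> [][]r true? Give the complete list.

Recall that []ψ holds at a world iff ψ holds at every accessible world, and <>ψ holds iff ψ holds at some accessible world.
Let φ = <>q -> [][]r. Evaluate φ at each world:
  s0 (successors {s0, s1, s3, s4}): φ is false.
  s1 (successors {s0, s2}): φ is true.
  s2 (successors {s1}): φ is false.
  s3 (successors {s1, s5}): φ is false.
  s4 (successors {s0, s2, s3, s4}): φ is true.
  s5 (successors {s0, s4, s5}): φ is true.
For instance, at s3:
  At s3: <>q is true, [][]r is false, so <>q -> [][]r is false.
    At s3: <>q requires q at some successor in {s1, s5}.
      q holds at s1, so <>q is true at s3.
    At s3: [][]r requires []r at every successor {s1, s5}.
      []r fails at s1, so [][]r is false at s3.
Satisfying worlds: {s1, s4, s5}

s1, s4, s5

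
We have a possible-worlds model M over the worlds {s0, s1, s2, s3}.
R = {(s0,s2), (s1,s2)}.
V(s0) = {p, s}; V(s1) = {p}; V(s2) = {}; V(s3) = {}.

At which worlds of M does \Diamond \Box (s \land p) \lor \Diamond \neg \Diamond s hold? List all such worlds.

Let φ = \Diamond \Box (s \land p) \lor \Diamond \neg \Diamond s. Evaluate φ at each world:
  s0 (successors {s2}): φ is true.
  s1 (successors {s2}): φ is true.
  s2 (successors ∅): φ is false.
  s3 (successors ∅): φ is false.
For instance, at s0:
  At s0: \Diamond \Box (s \land p) is true, \Diamond \neg \Diamond s is true, so \Diamond \Box (s \land p) \lor \Diamond \neg \Diamond s is true.
    At s0: \Diamond \Box (s \land p) requires \Box (s \land p) at some successor in {s2}.
      \Box (s \land p) holds at s2, so \Diamond \Box (s \land p) is true at s0.
    At s0: \Diamond \neg \Diamond s requires \neg \Diamond s at some successor in {s2}.
      \neg \Diamond s holds at s2, so \Diamond \neg \Diamond s is true at s0.
Satisfying worlds: {s0, s1}

s0, s1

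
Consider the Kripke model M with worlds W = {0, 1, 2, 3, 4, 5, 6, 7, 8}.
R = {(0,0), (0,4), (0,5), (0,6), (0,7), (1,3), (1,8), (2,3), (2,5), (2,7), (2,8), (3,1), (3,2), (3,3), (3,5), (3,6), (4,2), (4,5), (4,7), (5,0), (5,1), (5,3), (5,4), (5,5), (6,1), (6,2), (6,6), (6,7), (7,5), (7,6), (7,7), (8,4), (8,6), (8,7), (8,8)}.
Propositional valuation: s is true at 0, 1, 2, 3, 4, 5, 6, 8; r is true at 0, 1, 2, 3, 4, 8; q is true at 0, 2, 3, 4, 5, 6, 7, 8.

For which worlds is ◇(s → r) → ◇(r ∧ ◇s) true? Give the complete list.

Let φ = ◇(s → r) → ◇(r ∧ ◇s). Evaluate φ at each world:
  0 (successors {0, 4, 5, 6, 7}): φ is true.
  1 (successors {3, 8}): φ is true.
  2 (successors {3, 5, 7, 8}): φ is true.
  3 (successors {1, 2, 3, 5, 6}): φ is true.
  4 (successors {2, 5, 7}): φ is true.
  5 (successors {0, 1, 3, 4, 5}): φ is true.
  6 (successors {1, 2, 6, 7}): φ is true.
  7 (successors {5, 6, 7}): φ is false.
  8 (successors {4, 6, 7, 8}): φ is true.
For instance, at 7:
  At 7: ◇(s → r) is true, ◇(r ∧ ◇s) is false, so ◇(s → r) → ◇(r ∧ ◇s) is false.
    At 7: ◇(s → r) requires s → r at some successor in {5, 6, 7}.
      s → r holds at 7, so ◇(s → r) is true at 7.
    At 7: ◇(r ∧ ◇s) requires r ∧ ◇s at some successor in {5, 6, 7}.
      At 5: r ∧ ◇s is false.
      At 6: r ∧ ◇s is false.
      At 7: r ∧ ◇s is false.
    So ◇(r ∧ ◇s) is false at 7.
Satisfying worlds: {0, 1, 2, 3, 4, 5, 6, 8}

0, 1, 2, 3, 4, 5, 6, 8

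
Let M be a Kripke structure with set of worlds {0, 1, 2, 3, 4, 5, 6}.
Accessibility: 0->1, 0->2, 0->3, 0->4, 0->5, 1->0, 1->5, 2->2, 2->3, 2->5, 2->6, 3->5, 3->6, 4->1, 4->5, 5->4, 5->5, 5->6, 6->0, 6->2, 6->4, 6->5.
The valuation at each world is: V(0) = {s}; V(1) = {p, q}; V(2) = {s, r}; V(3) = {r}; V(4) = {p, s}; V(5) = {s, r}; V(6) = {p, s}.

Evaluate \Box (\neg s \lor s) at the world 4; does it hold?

At 4: \Box (\neg s \lor s) requires \neg s \lor s at every successor {1, 5}.
  At 1: \neg s \lor s is true.
  At 5: \neg s \lor s is true.
So \Box (\neg s \lor s) is true at 4.

Yes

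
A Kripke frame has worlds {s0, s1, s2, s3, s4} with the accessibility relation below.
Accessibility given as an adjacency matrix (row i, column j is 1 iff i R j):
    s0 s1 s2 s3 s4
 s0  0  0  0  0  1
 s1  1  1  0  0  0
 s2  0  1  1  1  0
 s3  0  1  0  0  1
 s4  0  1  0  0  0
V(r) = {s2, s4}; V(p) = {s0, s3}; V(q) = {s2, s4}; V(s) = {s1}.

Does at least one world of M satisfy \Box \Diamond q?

Let φ = \Box \Diamond q. Evaluate φ at each world:
  s0 (successors {s4}): φ is false.
  s1 (successors {s0, s1}): φ is false.
  s2 (successors {s1, s2, s3}): φ is false.
  s3 (successors {s1, s4}): φ is false.
  s4 (successors {s1}): φ is false.
For instance, at s2:
  At s2: \Box \Diamond q requires \Diamond q at every successor {s1, s2, s3}.
    \Diamond q fails at s1, so \Box \Diamond q is false at s2.
      At s1: \Diamond q requires q at some successor in {s0, s1}.
        At s0: q is false.
        At s1: q is false.
      So \Diamond q is false at s1.

No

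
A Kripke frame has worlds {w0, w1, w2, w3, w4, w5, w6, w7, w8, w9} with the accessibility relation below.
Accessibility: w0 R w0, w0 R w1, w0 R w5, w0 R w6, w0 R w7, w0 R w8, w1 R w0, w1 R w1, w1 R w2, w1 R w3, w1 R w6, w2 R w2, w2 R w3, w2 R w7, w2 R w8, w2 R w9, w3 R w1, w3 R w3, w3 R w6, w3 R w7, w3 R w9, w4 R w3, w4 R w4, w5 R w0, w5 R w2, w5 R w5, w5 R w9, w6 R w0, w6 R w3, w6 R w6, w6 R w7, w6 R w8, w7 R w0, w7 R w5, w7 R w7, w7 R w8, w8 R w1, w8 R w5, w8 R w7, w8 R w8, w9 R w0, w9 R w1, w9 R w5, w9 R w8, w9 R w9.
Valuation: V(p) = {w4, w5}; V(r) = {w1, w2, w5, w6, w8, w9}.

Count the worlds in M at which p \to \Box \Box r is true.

8

Let φ = p \to \Box \Box r. Evaluate φ at each world:
  w0 (successors {w0, w1, w5, w6, w7, w8}): φ is true.
  w1 (successors {w0, w1, w2, w3, w6}): φ is true.
  w2 (successors {w2, w3, w7, w8, w9}): φ is true.
  w3 (successors {w1, w3, w6, w7, w9}): φ is true.
  w4 (successors {w3, w4}): φ is false.
  w5 (successors {w0, w2, w5, w9}): φ is false.
  w6 (successors {w0, w3, w6, w7, w8}): φ is true.
  w7 (successors {w0, w5, w7, w8}): φ is true.
  w8 (successors {w1, w5, w7, w8}): φ is true.
  w9 (successors {w0, w1, w5, w8, w9}): φ is true.
For instance, at w2:
  At w2: p is false, \Box \Box r is false, so p \to \Box \Box r is true.
    At w2: \Box \Box r requires \Box r at every successor {w2, w3, w7, w8, w9}.
      \Box r fails at w2, so \Box \Box r is false at w2.
Satisfying worlds: {w0, w1, w2, w3, w6, w7, w8, w9}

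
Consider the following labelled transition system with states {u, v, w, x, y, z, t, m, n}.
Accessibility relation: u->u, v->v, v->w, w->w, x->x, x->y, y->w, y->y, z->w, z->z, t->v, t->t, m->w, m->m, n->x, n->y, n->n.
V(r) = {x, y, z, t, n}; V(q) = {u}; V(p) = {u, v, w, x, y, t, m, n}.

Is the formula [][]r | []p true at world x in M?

At x: [][]r is false, []p is true, so [][]r | []p is true.
  At x: [][]r requires []r at every successor {x, y}.
    []r fails at y, so [][]r is false at x.
      At y: []r requires r at every successor {w, y}.
        r fails at w, so []r is false at y.
  At x: []p requires p at every successor {x, y}.
    At x: p is true.
    At y: p is true.
  So []p is true at x.

Yes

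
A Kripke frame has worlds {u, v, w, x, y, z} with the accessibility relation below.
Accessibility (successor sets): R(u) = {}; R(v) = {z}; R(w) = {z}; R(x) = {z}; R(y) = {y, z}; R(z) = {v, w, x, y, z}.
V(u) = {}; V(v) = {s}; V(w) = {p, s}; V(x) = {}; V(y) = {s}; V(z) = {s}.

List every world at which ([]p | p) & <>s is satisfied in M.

Let φ = ([]p | p) & <>s. Evaluate φ at each world:
  u (successors ∅): φ is false.
  v (successors {z}): φ is false.
  w (successors {z}): φ is true.
  x (successors {z}): φ is false.
  y (successors {y, z}): φ is false.
  z (successors {v, w, x, y, z}): φ is false.
For instance, at w:
  At w: []p | p is true, <>s is true, so ([]p | p) & <>s is true.
    At w: []p is false, p is true, so []p | p is true.
      At w: []p requires p at every successor {z}.
        p fails at z, so []p is false at w.
    At w: <>s requires s at some successor in {z}.
      s holds at z, so <>s is true at w.
Satisfying worlds: {w}

w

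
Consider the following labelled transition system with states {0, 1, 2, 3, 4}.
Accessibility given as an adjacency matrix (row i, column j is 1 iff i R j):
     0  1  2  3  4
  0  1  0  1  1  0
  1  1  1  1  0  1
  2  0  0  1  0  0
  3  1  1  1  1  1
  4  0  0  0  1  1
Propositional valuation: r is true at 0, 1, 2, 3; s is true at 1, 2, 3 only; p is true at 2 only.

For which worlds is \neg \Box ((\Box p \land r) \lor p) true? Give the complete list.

Recall that \Box ψ holds at a world iff ψ holds at every accessible world, and \Diamond ψ holds iff ψ holds at some accessible world.
Let φ = \neg \Box ((\Box p \land r) \lor p). Evaluate φ at each world:
  0 (successors {0, 2, 3}): φ is true.
  1 (successors {0, 1, 2, 4}): φ is true.
  2 (successors {2}): φ is false.
  3 (successors {0, 1, 2, 3, 4}): φ is true.
  4 (successors {3, 4}): φ is true.
For instance, at 3:
  At 3: \Box ((\Box p \land r) \lor p) is false, so \neg \Box ((\Box p \land r) \lor p) is true.
    At 3: \Box ((\Box p \land r) \lor p) requires (\Box p \land r) \lor p at every successor {0, 1, 2, 3, 4}.
      (\Box p \land r) \lor p fails at 0, so \Box ((\Box p \land r) \lor p) is false at 3.
Satisfying worlds: {0, 1, 3, 4}

0, 1, 3, 4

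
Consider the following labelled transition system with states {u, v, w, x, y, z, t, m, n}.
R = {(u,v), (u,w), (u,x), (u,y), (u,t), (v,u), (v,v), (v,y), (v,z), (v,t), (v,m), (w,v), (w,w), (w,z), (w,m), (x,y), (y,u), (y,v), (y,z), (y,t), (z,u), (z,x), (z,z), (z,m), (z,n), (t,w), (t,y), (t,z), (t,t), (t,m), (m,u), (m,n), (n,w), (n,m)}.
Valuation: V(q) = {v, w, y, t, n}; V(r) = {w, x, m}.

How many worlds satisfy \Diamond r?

Let φ = \Diamond r. Evaluate φ at each world:
  u (successors {v, w, x, y, t}): φ is true.
  v (successors {u, v, y, z, t, m}): φ is true.
  w (successors {v, w, z, m}): φ is true.
  x (successors {y}): φ is false.
  y (successors {u, v, z, t}): φ is false.
  z (successors {u, x, z, m, n}): φ is true.
  t (successors {w, y, z, t, m}): φ is true.
  m (successors {u, n}): φ is false.
  n (successors {w, m}): φ is true.
For instance, at w:
  At w: \Diamond r requires r at some successor in {v, w, z, m}.
    r holds at w, so \Diamond r is true at w.
Satisfying worlds: {u, v, w, z, t, n}

6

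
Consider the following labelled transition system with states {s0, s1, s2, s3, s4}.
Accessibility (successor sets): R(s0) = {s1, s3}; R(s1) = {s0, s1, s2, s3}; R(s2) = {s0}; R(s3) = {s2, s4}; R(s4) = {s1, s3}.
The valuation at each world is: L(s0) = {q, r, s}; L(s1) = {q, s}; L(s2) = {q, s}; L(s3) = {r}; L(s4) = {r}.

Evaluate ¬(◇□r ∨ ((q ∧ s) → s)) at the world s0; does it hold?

At s0: ◇□r ∨ ((q ∧ s) → s) is true, so ¬(◇□r ∨ ((q ∧ s) → s)) is false.
  At s0: ◇□r is false, (q ∧ s) → s is true, so ◇□r ∨ ((q ∧ s) → s) is true.
    At s0: ◇□r requires □r at some successor in {s1, s3}.
      At s1: □r is false.
      At s3: □r is false.
    So ◇□r is false at s0.

No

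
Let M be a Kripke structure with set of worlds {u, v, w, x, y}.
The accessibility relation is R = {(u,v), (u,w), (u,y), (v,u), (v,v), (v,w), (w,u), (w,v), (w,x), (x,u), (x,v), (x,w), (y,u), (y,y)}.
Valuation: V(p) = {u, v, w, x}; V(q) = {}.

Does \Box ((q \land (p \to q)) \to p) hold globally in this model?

Recall that \Box ψ holds at a world iff ψ holds at every accessible world, and \Diamond ψ holds iff ψ holds at some accessible world.
Let φ = \Box ((q \land (p \to q)) \to p). Evaluate φ at each world:
  u (successors {v, w, y}): φ is true.
  v (successors {u, v, w}): φ is true.
  w (successors {u, v, x}): φ is true.
  x (successors {u, v, w}): φ is true.
  y (successors {u, y}): φ is true.
For instance, at v:
  At v: \Box ((q \land (p \to q)) \to p) requires (q \land (p \to q)) \to p at every successor {u, v, w}.
    At u: (q \land (p \to q)) \to p is true.
    At v: (q \land (p \to q)) \to p is true.
    At w: (q \land (p \to q)) \to p is true.
  So \Box ((q \land (p \to q)) \to p) is true at v.

Yes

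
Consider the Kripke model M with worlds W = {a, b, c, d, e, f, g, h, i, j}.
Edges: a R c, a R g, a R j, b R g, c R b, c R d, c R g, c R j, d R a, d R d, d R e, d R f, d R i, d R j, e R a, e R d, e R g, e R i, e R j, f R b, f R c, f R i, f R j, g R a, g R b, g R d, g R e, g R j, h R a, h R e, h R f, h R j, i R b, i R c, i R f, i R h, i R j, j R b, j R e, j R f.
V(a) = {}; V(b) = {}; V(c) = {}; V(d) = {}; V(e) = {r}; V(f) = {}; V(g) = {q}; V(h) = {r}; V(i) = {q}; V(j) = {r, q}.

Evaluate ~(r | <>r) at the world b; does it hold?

At b: r | <>r is false, so ~(r | <>r) is true.
  At b: r is false, <>r is false, so r | <>r is false.
    At b: <>r requires r at some successor in {g}.
      At g: r is false.
    So <>r is false at b.

Yes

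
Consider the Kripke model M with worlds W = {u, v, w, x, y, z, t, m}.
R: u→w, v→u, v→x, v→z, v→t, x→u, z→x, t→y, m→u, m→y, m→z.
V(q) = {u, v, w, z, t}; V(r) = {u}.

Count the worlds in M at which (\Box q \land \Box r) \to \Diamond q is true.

Let φ = (\Box q \land \Box r) \to \Diamond q. Evaluate φ at each world:
  u (successors {w}): φ is true.
  v (successors {u, x, z, t}): φ is true.
  w (successors ∅): φ is false.
  x (successors {u}): φ is true.
  y (successors ∅): φ is false.
  z (successors {x}): φ is true.
  t (successors {y}): φ is true.
  m (successors {u, y, z}): φ is true.
For instance, at v:
  At v: \Box q \land \Box r is false, \Diamond q is true, so (\Box q \land \Box r) \to \Diamond q is true.
    At v: \Box q is false, \Box r is false, so \Box q \land \Box r is false.
      At v: \Box q requires q at every successor {u, x, z, t}.
        q fails at x, so \Box q is false at v.
      At v: \Box r requires r at every successor {u, x, z, t}.
        r fails at x, so \Box r is false at v.
    At v: \Diamond q requires q at some successor in {u, x, z, t}.
      q holds at u, so \Diamond q is true at v.
Satisfying worlds: {u, v, x, z, t, m}

6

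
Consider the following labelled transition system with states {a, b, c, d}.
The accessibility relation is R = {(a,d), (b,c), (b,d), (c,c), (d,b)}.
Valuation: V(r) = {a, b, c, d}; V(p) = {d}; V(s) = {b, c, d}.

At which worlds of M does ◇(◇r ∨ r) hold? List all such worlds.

Let φ = ◇(◇r ∨ r). Evaluate φ at each world:
  a (successors {d}): φ is true.
  b (successors {c, d}): φ is true.
  c (successors {c}): φ is true.
  d (successors {b}): φ is true.
For instance, at b:
  At b: ◇(◇r ∨ r) requires ◇r ∨ r at some successor in {c, d}.
    ◇r ∨ r holds at c, so ◇(◇r ∨ r) is true at b.
      At c: ◇r is true, r is true, so ◇r ∨ r is true.
Satisfying worlds: {a, b, c, d}

a, b, c, d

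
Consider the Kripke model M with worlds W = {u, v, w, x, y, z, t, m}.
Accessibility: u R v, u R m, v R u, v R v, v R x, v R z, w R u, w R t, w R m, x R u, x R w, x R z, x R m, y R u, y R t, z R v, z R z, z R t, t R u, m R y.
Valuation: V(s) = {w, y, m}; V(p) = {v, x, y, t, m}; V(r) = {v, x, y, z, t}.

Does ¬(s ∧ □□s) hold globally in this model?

Let φ = ¬(s ∧ □□s). Evaluate φ at each world:
  u (successors {v, m}): φ is true.
  v (successors {u, v, x, z}): φ is true.
  w (successors {u, t, m}): φ is true.
  x (successors {u, w, z, m}): φ is true.
  y (successors {u, t}): φ is true.
  z (successors {v, z, t}): φ is true.
  t (successors {u}): φ is true.
  m (successors {y}): φ is true.
For instance, at t:
  At t: s ∧ □□s is false, so ¬(s ∧ □□s) is true.
    At t: s is false, □□s is false, so s ∧ □□s is false.
      At t: □□s requires □s at every successor {u}.
        □s fails at u, so □□s is false at t.

Yes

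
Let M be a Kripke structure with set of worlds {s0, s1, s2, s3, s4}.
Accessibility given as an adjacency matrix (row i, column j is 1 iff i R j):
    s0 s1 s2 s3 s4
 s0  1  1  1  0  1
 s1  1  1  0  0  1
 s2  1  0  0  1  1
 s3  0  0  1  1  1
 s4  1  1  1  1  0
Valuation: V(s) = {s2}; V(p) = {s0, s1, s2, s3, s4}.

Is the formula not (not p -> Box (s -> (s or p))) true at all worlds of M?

No

Let φ = not (not p -> Box (s -> (s or p))). Evaluate φ at each world:
  s0 (successors {s0, s1, s2, s4}): φ is false.
  s1 (successors {s0, s1, s4}): φ is false.
  s2 (successors {s0, s3, s4}): φ is false.
  s3 (successors {s2, s3, s4}): φ is false.
  s4 (successors {s0, s1, s2, s3}): φ is false.
Detail at s0 (counterexample):
  At s0: not p -> Box (s -> (s or p)) is true, so not (not p -> Box (s -> (s or p))) is false.
    At s0: not p is false, Box (s -> (s or p)) is true, so not p -> Box (s -> (s or p)) is true.
      At s0: Box (s -> (s or p)) requires s -> (s or p) at every successor {s0, s1, s2, s4}.
        At s0: s -> (s or p) is true.
        At s1: s -> (s or p) is true.
        At s2: s -> (s or p) is true.
        At s4: s -> (s or p) is true.
      So Box (s -> (s or p)) is true at s0.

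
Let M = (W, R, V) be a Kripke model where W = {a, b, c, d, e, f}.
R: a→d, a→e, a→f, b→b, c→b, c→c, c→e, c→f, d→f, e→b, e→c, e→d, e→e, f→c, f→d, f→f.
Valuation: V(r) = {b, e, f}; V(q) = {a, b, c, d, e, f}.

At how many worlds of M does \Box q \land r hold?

3

Recall that \Box ψ holds at a world iff ψ holds at every accessible world, and \Diamond ψ holds iff ψ holds at some accessible world.
Let φ = \Box q \land r. Evaluate φ at each world:
  a (successors {d, e, f}): φ is false.
  b (successors {b}): φ is true.
  c (successors {b, c, e, f}): φ is false.
  d (successors {f}): φ is false.
  e (successors {b, c, d, e}): φ is true.
  f (successors {c, d, f}): φ is true.
For instance, at a:
  At a: \Box q is true, r is false, so \Box q \land r is false.
    At a: \Box q requires q at every successor {d, e, f}.
      At d: q is true.
      At e: q is true.
      At f: q is true.
    So \Box q is true at a.
Satisfying worlds: {b, e, f}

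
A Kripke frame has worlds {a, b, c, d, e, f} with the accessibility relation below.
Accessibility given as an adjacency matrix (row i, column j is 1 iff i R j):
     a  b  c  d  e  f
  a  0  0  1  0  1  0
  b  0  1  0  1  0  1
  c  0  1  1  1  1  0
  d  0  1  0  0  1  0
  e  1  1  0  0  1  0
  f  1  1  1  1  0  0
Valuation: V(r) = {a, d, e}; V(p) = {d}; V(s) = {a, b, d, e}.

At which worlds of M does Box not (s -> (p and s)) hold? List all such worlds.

d, e

Recall that Box ψ holds at a world iff ψ holds at every accessible world, and Dia ψ holds iff ψ holds at some accessible world.
Let φ = Box not (s -> (p and s)). Evaluate φ at each world:
  a (successors {c, e}): φ is false.
  b (successors {b, d, f}): φ is false.
  c (successors {b, c, d, e}): φ is false.
  d (successors {b, e}): φ is true.
  e (successors {a, b, e}): φ is true.
  f (successors {a, b, c, d}): φ is false.
For instance, at e:
  At e: Box not (s -> (p and s)) requires not (s -> (p and s)) at every successor {a, b, e}.
    At a: not (s -> (p and s)) is true.
    At b: not (s -> (p and s)) is true.
    At e: not (s -> (p and s)) is true.
  So Box not (s -> (p and s)) is true at e.
Satisfying worlds: {d, e}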